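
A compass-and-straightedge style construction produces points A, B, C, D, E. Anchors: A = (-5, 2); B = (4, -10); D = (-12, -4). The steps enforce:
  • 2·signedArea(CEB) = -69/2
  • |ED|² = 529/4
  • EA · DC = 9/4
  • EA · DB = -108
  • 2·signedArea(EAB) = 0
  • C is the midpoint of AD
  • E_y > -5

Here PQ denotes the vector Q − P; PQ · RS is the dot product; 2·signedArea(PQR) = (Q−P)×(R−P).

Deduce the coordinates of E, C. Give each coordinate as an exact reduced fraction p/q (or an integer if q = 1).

1. E_x = -1/2  [2·signedArea(EAB) = 0 ∩ EA · DB = -108]
2. E_y = -4  [2·signedArea(EAB) = 0 ∩ EA · DB = -108]
   → E = (-1/2, -4)
3. C_x = -17/2  [C is the midpoint of AD]
4. C_y = -1  [C is the midpoint of AD]
   → C = (-17/2, -1)

C = (-17/2, -1)
E = (-1/2, -4)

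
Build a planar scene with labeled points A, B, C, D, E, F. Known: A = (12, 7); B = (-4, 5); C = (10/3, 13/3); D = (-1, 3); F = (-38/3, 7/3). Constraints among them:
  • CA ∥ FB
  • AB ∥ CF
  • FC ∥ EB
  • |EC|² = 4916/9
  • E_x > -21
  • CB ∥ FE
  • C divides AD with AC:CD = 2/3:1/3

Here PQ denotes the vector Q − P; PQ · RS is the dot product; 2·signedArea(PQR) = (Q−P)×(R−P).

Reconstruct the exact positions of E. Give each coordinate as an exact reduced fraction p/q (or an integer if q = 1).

1. E_x = -20  [FC ∥ EB ∩ CB ∥ FE]
2. E_y = 3  [FC ∥ EB ∩ CB ∥ FE]
   → E = (-20, 3)

E = (-20, 3)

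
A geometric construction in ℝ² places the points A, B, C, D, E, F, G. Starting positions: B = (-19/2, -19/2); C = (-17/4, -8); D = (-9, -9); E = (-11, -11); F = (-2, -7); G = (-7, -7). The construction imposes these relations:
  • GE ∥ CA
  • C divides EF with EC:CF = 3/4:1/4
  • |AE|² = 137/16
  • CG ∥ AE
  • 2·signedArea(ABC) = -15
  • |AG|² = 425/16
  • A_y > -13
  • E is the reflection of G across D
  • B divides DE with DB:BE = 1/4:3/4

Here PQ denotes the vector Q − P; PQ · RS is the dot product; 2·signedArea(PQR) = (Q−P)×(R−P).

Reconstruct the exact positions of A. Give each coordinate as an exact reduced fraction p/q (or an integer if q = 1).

1. A_x = -33/4  [CG ∥ AE ∩ GE ∥ CA]
2. A_y = -12  [CG ∥ AE ∩ GE ∥ CA]
   → A = (-33/4, -12)

A = (-33/4, -12)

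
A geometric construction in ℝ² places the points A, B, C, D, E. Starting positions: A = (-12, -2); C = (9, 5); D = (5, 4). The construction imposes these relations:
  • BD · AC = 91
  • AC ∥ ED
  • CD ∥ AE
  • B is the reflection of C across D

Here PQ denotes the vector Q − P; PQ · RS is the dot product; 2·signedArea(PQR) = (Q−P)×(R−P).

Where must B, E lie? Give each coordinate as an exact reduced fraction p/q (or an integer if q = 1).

1. B_x = 1  [B is the reflection of C across D]
2. B_y = 3  [B is the reflection of C across D]
   → B = (1, 3)
3. E_x = -16  [AC ∥ ED ∩ CD ∥ AE]
4. E_y = -3  [AC ∥ ED ∩ CD ∥ AE]
   → E = (-16, -3)

B = (1, 3)
E = (-16, -3)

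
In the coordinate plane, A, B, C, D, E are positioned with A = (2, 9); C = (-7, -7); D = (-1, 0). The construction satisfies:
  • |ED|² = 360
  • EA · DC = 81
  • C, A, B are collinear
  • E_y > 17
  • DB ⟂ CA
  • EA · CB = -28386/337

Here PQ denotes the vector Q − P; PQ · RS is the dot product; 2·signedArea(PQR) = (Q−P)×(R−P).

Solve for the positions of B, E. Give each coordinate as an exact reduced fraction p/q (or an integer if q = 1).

1. B_x = -865/337  [C, A, B are collinear ∩ DB ⟂ CA]
2. B_y = 297/337  [C, A, B are collinear ∩ DB ⟂ CA]
   → B = (-865/337, 297/337)
3. E_x = 5  [EA · DC = 81 ∩ EA · CB = -28386/337]
4. E_y = 18  [EA · DC = 81 ∩ EA · CB = -28386/337]
   → E = (5, 18)

B = (-865/337, 297/337)
E = (5, 18)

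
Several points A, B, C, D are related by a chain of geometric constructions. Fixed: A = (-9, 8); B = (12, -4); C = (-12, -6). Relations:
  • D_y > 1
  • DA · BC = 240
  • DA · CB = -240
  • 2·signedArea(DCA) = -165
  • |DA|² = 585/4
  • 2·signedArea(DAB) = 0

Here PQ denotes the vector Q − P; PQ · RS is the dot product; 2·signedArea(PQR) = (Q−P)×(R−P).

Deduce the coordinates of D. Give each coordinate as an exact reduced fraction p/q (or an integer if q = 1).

D = (3/2, 2)

1. D_x = 3/2  [2·signedArea(DAB) = 0 ∩ DA · BC = 240]
2. D_y = 2  [2·signedArea(DAB) = 0 ∩ DA · BC = 240]
   → D = (3/2, 2)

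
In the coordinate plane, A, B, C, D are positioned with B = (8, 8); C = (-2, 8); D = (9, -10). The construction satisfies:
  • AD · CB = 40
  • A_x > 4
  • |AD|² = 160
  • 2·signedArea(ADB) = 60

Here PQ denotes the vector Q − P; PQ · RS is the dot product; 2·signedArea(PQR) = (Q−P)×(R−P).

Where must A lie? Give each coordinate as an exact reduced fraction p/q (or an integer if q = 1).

1. A_x = 5  [AD · CB = 40 ∩ 2·signedArea(ADB) = 60]
2. A_y = 2  [AD · CB = 40 ∩ 2·signedArea(ADB) = 60]
   → A = (5, 2)

A = (5, 2)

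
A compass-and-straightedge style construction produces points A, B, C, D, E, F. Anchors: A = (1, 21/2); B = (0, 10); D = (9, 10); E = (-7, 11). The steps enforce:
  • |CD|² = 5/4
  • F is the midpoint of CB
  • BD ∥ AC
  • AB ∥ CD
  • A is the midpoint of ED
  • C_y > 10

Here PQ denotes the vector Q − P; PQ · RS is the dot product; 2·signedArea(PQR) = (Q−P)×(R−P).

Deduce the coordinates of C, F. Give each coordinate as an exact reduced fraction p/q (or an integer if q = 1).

1. C_x = 10  [AB ∥ CD ∩ BD ∥ AC]
2. C_y = 21/2  [AB ∥ CD ∩ BD ∥ AC]
   → C = (10, 21/2)
3. F_x = 5  [F is the midpoint of CB]
4. F_y = 41/4  [F is the midpoint of CB]
   → F = (5, 41/4)

C = (10, 21/2)
F = (5, 41/4)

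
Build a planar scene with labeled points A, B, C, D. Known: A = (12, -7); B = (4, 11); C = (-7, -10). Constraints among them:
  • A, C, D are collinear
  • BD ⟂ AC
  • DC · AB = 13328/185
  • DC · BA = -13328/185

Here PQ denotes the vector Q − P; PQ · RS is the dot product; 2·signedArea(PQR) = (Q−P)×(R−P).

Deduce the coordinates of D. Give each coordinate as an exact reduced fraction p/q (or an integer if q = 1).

1. D_x = 1289/185  [A, C, D are collinear ∩ BD ⟂ AC]
2. D_y = -1442/185  [A, C, D are collinear ∩ BD ⟂ AC]
   → D = (1289/185, -1442/185)

D = (1289/185, -1442/185)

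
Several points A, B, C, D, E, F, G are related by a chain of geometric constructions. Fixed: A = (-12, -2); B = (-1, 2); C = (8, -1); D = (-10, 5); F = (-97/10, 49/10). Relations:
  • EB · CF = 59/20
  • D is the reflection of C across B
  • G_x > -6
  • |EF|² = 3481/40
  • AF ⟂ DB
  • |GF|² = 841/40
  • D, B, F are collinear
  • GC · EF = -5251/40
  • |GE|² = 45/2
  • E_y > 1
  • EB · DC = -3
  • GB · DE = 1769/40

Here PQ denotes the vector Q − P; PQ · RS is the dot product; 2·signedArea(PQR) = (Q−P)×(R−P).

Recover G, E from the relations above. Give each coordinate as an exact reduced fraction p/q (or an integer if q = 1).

1. E_x = -17/20  [line 177/10·x + -59/10·y + 531/20 = 0 ∩ |EF|² = 3481/40]
2. E_y = 39/20  [line 177/10·x + -59/10·y + 531/20 = 0 ∩ |EF|² = 3481/40]
   → E = (-17/20, 39/20)
3. G_x = -107/20  [line -183/20·x + 61/20·y + -2379/40 = 0 ∩ |GE|² = 45/2]
4. G_y = 69/20  [line -183/20·x + 61/20·y + -2379/40 = 0 ∩ |GE|² = 45/2]
   → G = (-107/20, 69/20)

E = (-17/20, 39/20)
G = (-107/20, 69/20)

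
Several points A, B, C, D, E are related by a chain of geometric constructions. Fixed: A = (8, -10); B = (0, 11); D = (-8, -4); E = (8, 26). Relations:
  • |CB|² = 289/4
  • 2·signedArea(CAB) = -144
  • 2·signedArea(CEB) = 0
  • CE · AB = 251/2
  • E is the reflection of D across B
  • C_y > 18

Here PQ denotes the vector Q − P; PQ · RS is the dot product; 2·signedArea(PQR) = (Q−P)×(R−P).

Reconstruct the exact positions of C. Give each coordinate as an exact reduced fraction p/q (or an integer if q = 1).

1. C_x = 4  [2·signedArea(CEB) = 0 ∩ 2·signedArea(CAB) = -144]
2. C_y = 37/2  [2·signedArea(CEB) = 0 ∩ 2·signedArea(CAB) = -144]
   → C = (4, 37/2)

C = (4, 37/2)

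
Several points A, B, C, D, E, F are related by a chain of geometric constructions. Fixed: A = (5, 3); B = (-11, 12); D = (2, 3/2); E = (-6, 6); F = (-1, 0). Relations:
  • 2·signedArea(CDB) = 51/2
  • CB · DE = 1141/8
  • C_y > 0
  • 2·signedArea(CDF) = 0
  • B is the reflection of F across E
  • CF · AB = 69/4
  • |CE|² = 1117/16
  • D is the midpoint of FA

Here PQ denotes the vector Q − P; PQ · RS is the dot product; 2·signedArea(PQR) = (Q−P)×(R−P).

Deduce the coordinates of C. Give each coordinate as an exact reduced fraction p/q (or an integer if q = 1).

C = (1/2, 3/4)

1. C_x = 1/2  [2·signedArea(CDF) = 0 ∩ CB · DE = 1141/8]
2. C_y = 3/4  [2·signedArea(CDF) = 0 ∩ CB · DE = 1141/8]
   → C = (1/2, 3/4)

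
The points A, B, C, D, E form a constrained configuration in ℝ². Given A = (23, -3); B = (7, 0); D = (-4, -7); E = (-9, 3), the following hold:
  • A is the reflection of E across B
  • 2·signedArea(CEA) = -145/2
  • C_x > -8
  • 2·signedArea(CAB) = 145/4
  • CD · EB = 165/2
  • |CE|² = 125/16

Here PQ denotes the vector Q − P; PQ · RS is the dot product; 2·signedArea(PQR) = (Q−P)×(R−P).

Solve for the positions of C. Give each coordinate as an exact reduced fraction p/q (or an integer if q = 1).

C = (-31/4, 1/2)

1. C_x = -31/4  [2·signedArea(CEA) = -145/2 ∩ CD · EB = 165/2]
2. C_y = 1/2  [2·signedArea(CEA) = -145/2 ∩ CD · EB = 165/2]
   → C = (-31/4, 1/2)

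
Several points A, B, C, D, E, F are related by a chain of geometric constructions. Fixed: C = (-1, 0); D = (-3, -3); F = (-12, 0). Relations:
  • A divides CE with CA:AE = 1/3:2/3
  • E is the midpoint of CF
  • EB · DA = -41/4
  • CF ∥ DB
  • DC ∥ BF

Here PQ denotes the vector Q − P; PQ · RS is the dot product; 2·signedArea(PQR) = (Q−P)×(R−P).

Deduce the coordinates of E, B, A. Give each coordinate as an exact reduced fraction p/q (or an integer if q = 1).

A = (-17/6, 0)
B = (-14, -3)
E = (-13/2, 0)

1. E_x = -13/2  [E is the midpoint of CF]
2. E_y = 0  [E is the midpoint of CF]
   → E = (-13/2, 0)
3. B_x = -14  [DC ∥ BF ∩ CF ∥ DB]
4. B_y = -3  [DC ∥ BF ∩ CF ∥ DB]
   → B = (-14, -3)
5. A_x = -17/6  [A divides CE with CA:AE = 1/3:2/3]
6. A_y = 0  [A divides CE with CA:AE = 1/3:2/3]
   → A = (-17/6, 0)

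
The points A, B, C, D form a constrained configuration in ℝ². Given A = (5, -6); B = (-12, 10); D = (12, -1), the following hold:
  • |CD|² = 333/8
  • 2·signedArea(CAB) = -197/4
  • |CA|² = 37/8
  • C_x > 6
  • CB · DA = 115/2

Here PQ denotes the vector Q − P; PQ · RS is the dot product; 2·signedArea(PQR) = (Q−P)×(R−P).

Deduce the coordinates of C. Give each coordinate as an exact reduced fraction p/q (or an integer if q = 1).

C = (27/4, -19/4)

1. C_x = 27/4  [2·signedArea(CAB) = -197/4 ∩ CB · DA = 115/2]
2. C_y = -19/4  [2·signedArea(CAB) = -197/4 ∩ CB · DA = 115/2]
   → C = (27/4, -19/4)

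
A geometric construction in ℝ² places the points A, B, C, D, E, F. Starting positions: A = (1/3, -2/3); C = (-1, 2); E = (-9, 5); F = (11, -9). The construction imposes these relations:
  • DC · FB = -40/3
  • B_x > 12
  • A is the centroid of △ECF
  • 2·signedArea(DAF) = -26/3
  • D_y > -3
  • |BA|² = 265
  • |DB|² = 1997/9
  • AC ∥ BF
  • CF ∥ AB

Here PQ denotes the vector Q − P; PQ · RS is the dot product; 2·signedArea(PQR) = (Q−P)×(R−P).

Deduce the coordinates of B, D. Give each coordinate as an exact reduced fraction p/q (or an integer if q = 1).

B = (37/3, -35/3)
D = (1, -2)

1. B_x = 37/3  [AC ∥ BF ∩ CF ∥ AB]
2. B_y = -35/3  [AC ∥ BF ∩ CF ∥ AB]
   → B = (37/3, -35/3)
3. D_x = 1  [2·signedArea(DAF) = -26/3 ∩ DC · FB = -40/3]
4. D_y = -2  [2·signedArea(DAF) = -26/3 ∩ DC · FB = -40/3]
   → D = (1, -2)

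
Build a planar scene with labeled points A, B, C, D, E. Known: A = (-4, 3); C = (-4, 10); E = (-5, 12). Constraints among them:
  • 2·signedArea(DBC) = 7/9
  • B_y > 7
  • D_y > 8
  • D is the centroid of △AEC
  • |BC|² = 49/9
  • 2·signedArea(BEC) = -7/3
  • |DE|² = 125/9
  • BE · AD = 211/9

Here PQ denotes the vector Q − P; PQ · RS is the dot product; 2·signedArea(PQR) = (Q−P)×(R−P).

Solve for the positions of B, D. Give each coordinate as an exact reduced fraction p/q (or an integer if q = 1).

1. D_x = -13/3  [D is the centroid of △AEC]
2. D_y = 25/3  [D is the centroid of △AEC]
   → D = (-13/3, 25/3)
3. B_x = -4  [2·signedArea(BEC) = -7/3 ∩ BE · AD = 211/9]
4. B_y = 23/3  [2·signedArea(BEC) = -7/3 ∩ BE · AD = 211/9]
   → B = (-4, 23/3)

B = (-4, 23/3)
D = (-13/3, 25/3)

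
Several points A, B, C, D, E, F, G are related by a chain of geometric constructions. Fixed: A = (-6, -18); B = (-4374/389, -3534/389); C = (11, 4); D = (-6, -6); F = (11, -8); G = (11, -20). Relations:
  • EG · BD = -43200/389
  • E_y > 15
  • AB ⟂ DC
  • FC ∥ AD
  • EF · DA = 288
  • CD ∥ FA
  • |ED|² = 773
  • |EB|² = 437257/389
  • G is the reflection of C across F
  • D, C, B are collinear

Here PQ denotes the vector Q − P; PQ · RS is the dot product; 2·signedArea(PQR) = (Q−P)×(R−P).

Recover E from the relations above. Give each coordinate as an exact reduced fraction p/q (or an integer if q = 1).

E = (11, 16)

1. E_x = 11  [EF · DA = 288 ∩ EG · BD = -43200/389]
2. E_y = 16  [EF · DA = 288 ∩ EG · BD = -43200/389]
   → E = (11, 16)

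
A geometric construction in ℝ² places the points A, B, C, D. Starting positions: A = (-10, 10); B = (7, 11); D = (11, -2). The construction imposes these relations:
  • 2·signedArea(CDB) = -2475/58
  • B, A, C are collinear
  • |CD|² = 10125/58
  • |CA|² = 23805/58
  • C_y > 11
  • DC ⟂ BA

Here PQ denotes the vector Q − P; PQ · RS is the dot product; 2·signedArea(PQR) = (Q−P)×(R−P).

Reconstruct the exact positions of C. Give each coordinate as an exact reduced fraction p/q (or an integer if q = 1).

C = (593/58, 649/58)

1. C_x = 593/58  [B, A, C are collinear ∩ DC ⟂ BA]
2. C_y = 649/58  [B, A, C are collinear ∩ DC ⟂ BA]
   → C = (593/58, 649/58)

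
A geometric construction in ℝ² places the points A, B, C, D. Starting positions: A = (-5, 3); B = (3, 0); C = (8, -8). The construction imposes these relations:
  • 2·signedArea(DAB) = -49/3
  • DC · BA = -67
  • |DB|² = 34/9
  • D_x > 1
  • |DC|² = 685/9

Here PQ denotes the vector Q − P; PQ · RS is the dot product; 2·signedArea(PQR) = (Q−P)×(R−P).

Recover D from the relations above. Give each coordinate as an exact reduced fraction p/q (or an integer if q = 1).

D = (2, -5/3)

1. D_x = 2  [2·signedArea(DAB) = -49/3 ∩ DC · BA = -67]
2. D_y = -5/3  [2·signedArea(DAB) = -49/3 ∩ DC · BA = -67]
   → D = (2, -5/3)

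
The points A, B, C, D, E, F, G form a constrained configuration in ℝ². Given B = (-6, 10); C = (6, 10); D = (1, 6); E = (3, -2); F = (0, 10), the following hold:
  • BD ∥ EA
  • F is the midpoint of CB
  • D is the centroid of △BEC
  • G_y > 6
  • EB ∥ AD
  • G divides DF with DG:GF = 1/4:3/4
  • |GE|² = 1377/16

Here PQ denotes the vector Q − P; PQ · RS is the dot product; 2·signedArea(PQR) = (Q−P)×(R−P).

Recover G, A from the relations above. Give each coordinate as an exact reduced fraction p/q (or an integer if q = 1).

1. G_x = 3/4  [G divides DF with DG:GF = 1/4:3/4]
2. G_y = 7  [G divides DF with DG:GF = 1/4:3/4]
   → G = (3/4, 7)
3. A_x = 10  [EB ∥ AD ∩ BD ∥ EA]
4. A_y = -6  [EB ∥ AD ∩ BD ∥ EA]
   → A = (10, -6)

A = (10, -6)
G = (3/4, 7)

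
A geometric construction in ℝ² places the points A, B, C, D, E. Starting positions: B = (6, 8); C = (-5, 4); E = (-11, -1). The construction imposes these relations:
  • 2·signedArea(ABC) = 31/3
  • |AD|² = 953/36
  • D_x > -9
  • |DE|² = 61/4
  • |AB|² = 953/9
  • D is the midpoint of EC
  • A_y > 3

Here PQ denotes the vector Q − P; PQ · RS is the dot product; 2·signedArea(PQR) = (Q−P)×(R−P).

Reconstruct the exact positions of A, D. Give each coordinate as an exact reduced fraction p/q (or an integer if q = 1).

1. D_x = -8  [D is the midpoint of EC]
2. D_y = 3/2  [D is the midpoint of EC]
   → D = (-8, 3/2)
3. A_x = -10/3  [line 4·x + -11·y + 161/3 = 0 ∩ |AD|² = 953/36]
4. A_y = 11/3  [line 4·x + -11·y + 161/3 = 0 ∩ |AD|² = 953/36]
   → A = (-10/3, 11/3)

A = (-10/3, 11/3)
D = (-8, 3/2)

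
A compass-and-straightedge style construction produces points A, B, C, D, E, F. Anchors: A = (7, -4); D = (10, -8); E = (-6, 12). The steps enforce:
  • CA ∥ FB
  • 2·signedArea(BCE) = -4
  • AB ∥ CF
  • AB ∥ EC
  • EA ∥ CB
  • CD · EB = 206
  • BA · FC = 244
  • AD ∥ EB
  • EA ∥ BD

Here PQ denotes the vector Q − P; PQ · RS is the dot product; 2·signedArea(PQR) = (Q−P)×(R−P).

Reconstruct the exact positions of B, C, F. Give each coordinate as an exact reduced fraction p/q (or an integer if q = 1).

1. B_x = -3  [EA ∥ BD ∩ AD ∥ EB]
2. B_y = 8  [EA ∥ BD ∩ AD ∥ EB]
   → B = (-3, 8)
3. C_x = -16  [EA ∥ CB ∩ AB ∥ EC]
4. C_y = 24  [EA ∥ CB ∩ AB ∥ EC]
   → C = (-16, 24)
5. F_x = -26  [CA ∥ FB ∩ AB ∥ CF]
6. F_y = 36  [CA ∥ FB ∩ AB ∥ CF]
   → F = (-26, 36)

B = (-3, 8)
C = (-16, 24)
F = (-26, 36)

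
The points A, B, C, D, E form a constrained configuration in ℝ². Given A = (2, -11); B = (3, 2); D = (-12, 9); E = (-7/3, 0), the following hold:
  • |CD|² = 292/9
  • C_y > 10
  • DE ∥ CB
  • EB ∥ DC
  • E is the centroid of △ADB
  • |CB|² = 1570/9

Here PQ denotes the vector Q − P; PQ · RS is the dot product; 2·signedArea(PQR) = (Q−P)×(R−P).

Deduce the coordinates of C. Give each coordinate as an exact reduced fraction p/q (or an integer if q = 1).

1. C_x = -20/3  [DE ∥ CB ∩ EB ∥ DC]
2. C_y = 11  [DE ∥ CB ∩ EB ∥ DC]
   → C = (-20/3, 11)

C = (-20/3, 11)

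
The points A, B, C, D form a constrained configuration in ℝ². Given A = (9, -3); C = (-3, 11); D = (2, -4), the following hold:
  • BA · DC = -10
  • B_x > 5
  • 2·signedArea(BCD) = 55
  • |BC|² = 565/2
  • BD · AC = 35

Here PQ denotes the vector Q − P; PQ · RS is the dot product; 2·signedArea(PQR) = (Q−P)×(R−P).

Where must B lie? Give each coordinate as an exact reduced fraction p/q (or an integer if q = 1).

1. B_x = 11/2  [2·signedArea(BCD) = 55 ∩ BA · DC = -10]
2. B_y = -7/2  [2·signedArea(BCD) = 55 ∩ BA · DC = -10]
   → B = (11/2, -7/2)

B = (11/2, -7/2)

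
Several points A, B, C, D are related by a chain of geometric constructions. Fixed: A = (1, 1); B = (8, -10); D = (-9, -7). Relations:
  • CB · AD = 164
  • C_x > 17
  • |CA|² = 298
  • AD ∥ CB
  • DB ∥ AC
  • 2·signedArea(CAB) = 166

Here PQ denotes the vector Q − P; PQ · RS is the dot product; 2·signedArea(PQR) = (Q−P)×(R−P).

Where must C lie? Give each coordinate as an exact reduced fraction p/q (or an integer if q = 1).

1. C_x = 18  [AD ∥ CB ∩ DB ∥ AC]
2. C_y = -2  [AD ∥ CB ∩ DB ∥ AC]
   → C = (18, -2)

C = (18, -2)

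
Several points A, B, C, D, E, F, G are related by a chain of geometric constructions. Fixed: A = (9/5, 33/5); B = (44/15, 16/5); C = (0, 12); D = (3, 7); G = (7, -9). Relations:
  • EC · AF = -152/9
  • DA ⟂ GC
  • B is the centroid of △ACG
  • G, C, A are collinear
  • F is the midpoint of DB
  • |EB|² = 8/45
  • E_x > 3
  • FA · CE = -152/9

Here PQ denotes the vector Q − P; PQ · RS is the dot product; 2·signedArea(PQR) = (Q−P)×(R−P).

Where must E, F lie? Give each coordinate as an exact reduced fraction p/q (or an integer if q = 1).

E = (10/3, 10/3)
F = (89/30, 51/10)

1. F_x = 89/30  [F is the midpoint of DB]
2. F_y = 51/10  [F is the midpoint of DB]
   → F = (89/30, 51/10)
3. E_x = 10/3  [line -7/6·x + 3/2·y + -10/9 = 0 ∩ |EB|² = 8/45]
4. E_y = 10/3  [line -7/6·x + 3/2·y + -10/9 = 0 ∩ |EB|² = 8/45]
   → E = (10/3, 10/3)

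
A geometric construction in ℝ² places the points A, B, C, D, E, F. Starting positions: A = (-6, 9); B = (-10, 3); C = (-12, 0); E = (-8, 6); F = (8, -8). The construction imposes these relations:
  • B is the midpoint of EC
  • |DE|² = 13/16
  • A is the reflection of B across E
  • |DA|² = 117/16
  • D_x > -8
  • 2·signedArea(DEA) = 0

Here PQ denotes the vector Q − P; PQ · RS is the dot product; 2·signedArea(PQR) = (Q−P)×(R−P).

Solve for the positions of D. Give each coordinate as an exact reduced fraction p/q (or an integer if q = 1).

D = (-15/2, 27/4)

1. D_x = -15/2  [line -3·x + 2·y + -36 = 0 ∩ |DE|² = 13/16]
2. D_y = 27/4  [line -3·x + 2·y + -36 = 0 ∩ |DE|² = 13/16]
   → D = (-15/2, 27/4)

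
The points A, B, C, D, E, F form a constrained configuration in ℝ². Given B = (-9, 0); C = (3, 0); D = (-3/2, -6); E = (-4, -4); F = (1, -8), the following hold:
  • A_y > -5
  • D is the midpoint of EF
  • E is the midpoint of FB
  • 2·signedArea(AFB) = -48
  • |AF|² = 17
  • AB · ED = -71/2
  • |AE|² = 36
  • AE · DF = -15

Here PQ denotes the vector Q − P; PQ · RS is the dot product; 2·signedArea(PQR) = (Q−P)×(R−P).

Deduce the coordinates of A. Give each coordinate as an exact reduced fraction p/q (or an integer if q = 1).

A = (2, -4)

1. A_x = 2  [2·signedArea(AFB) = -48 ∩ AB · ED = -71/2]
2. A_y = -4  [2·signedArea(AFB) = -48 ∩ AB · ED = -71/2]
   → A = (2, -4)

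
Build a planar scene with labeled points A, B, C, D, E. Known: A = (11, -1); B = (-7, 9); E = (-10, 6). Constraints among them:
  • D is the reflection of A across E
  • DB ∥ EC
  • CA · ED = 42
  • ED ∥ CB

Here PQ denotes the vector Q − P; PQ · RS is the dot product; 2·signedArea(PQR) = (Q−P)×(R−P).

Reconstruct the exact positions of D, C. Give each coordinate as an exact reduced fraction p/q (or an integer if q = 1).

1. D_x = -31  [D is the reflection of A across E]
2. D_y = 13  [D is the reflection of A across E]
   → D = (-31, 13)
3. C_x = 14  [ED ∥ CB ∩ DB ∥ EC]
4. C_y = 2  [ED ∥ CB ∩ DB ∥ EC]
   → C = (14, 2)

C = (14, 2)
D = (-31, 13)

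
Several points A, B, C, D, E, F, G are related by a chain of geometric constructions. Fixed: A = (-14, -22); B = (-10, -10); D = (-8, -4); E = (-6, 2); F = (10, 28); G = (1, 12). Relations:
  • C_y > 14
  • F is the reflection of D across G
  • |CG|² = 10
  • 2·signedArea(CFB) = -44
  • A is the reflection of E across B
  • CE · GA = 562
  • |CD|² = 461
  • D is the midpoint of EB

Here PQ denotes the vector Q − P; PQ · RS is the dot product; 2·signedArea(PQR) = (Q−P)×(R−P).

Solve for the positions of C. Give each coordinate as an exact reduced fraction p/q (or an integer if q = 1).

1. C_x = 2  [CE · GA = 562 ∩ 2·signedArea(CFB) = -44]
2. C_y = 15  [CE · GA = 562 ∩ 2·signedArea(CFB) = -44]
   → C = (2, 15)

C = (2, 15)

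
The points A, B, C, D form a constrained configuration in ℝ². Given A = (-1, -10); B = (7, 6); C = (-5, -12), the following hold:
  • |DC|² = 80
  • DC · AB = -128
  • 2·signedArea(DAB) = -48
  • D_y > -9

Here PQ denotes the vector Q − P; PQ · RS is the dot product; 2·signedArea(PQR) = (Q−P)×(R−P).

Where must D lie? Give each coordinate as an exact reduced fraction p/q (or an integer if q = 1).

1. D_x = 3  [DC · AB = -128 ∩ 2·signedArea(DAB) = -48]
2. D_y = -8  [DC · AB = -128 ∩ 2·signedArea(DAB) = -48]
   → D = (3, -8)

D = (3, -8)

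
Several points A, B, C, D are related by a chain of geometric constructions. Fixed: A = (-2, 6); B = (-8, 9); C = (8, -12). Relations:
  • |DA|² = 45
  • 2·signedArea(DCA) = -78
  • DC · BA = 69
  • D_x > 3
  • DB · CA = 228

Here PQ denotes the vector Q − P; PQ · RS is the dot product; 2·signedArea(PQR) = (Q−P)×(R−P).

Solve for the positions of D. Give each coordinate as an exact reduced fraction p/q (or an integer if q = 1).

D = (4, 3)

1. D_x = 4  [DB · CA = 228 ∩ DC · BA = 69]
2. D_y = 3  [DB · CA = 228 ∩ DC · BA = 69]
   → D = (4, 3)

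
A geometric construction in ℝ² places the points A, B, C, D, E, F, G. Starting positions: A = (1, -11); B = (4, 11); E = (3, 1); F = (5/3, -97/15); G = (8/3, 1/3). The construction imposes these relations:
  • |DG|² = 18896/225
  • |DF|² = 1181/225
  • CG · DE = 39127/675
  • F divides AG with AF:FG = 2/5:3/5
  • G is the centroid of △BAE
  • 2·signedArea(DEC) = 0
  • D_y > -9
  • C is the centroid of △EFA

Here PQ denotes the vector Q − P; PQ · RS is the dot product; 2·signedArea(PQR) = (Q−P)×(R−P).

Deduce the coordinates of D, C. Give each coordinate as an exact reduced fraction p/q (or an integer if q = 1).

C = (17/9, -247/45)
D = (4/3, -131/15)

1. C_x = 17/9  [C is the centroid of △EFA]
2. C_y = -247/45  [C is the centroid of △EFA]
   → C = (17/9, -247/45)
3. D_x = 4/3  [2·signedArea(DEC) = 0 ∩ CG · DE = 39127/675]
4. D_y = -131/15  [2·signedArea(DEC) = 0 ∩ CG · DE = 39127/675]
   → D = (4/3, -131/15)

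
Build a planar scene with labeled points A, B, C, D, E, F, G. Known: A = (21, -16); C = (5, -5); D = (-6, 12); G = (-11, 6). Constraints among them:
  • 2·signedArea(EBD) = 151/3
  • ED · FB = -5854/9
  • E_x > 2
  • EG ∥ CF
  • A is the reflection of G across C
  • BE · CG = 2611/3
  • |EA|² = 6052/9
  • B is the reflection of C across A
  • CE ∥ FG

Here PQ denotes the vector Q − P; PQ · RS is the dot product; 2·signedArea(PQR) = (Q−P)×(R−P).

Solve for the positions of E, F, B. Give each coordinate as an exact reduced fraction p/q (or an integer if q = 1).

1. B_x = 37  [B is the reflection of C across A]
2. B_y = -27  [B is the reflection of C across A]
   → B = (37, -27)
3. E_x = 3  [2·signedArea(EBD) = 151/3 ∩ BE · CG = 2611/3]
4. E_y = 8/3  [2·signedArea(EBD) = 151/3 ∩ BE · CG = 2611/3]
   → E = (3, 8/3)
5. F_x = -9  [CE ∥ FG ∩ EG ∥ CF]
6. F_y = -5/3  [CE ∥ FG ∩ EG ∥ CF]
   → F = (-9, -5/3)

B = (37, -27)
E = (3, 8/3)
F = (-9, -5/3)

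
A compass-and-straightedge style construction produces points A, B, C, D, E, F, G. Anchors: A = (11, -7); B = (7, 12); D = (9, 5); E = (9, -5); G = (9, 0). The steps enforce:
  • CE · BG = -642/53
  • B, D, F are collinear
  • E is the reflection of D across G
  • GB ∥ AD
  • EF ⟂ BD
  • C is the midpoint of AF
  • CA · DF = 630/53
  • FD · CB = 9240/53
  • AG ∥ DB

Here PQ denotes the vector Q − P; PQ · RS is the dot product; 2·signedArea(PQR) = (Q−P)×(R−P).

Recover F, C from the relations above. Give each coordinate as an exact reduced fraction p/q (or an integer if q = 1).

C = (600/53, -298/53)
F = (617/53, -225/53)

1. F_x = 617/53  [B, D, F are collinear ∩ EF ⟂ BD]
2. F_y = -225/53  [B, D, F are collinear ∩ EF ⟂ BD]
   → F = (617/53, -225/53)
3. C_x = 600/53  [C is the midpoint of AF]
4. C_y = -298/53  [C is the midpoint of AF]
   → C = (600/53, -298/53)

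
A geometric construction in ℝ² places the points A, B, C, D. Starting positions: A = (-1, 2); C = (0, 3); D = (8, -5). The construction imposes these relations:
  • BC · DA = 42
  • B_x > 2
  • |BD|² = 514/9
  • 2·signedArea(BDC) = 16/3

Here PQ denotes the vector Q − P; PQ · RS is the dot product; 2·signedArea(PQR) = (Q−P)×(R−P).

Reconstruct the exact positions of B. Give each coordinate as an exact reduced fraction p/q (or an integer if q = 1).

B = (7/3, 0)

1. B_x = 7/3  [2·signedArea(BDC) = 16/3 ∩ BC · DA = 42]
2. B_y = 0  [2·signedArea(BDC) = 16/3 ∩ BC · DA = 42]
   → B = (7/3, 0)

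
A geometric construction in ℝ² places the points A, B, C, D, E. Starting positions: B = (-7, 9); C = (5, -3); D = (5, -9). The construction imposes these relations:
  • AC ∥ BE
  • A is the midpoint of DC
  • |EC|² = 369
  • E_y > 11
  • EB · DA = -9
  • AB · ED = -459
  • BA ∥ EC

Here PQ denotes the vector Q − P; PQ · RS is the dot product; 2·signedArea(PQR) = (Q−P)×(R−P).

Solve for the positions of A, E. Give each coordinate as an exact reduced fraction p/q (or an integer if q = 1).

A = (5, -6)
E = (-7, 12)

1. A_x = 5  [A is the midpoint of DC]
2. A_y = -6  [A is the midpoint of DC]
   → A = (5, -6)
3. E_x = -7  [BA ∥ EC ∩ AC ∥ BE]
4. E_y = 12  [BA ∥ EC ∩ AC ∥ BE]
   → E = (-7, 12)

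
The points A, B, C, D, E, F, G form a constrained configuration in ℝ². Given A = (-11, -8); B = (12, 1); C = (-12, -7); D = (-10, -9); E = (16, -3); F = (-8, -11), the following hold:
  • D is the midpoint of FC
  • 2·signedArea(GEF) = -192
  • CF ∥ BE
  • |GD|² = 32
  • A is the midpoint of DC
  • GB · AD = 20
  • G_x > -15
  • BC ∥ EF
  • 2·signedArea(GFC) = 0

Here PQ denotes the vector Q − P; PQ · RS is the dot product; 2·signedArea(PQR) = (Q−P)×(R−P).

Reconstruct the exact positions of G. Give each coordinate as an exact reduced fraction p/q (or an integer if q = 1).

1. G_x = -14  [2·signedArea(GFC) = 0 ∩ GB · AD = 20]
2. G_y = -5  [2·signedArea(GFC) = 0 ∩ GB · AD = 20]
   → G = (-14, -5)

G = (-14, -5)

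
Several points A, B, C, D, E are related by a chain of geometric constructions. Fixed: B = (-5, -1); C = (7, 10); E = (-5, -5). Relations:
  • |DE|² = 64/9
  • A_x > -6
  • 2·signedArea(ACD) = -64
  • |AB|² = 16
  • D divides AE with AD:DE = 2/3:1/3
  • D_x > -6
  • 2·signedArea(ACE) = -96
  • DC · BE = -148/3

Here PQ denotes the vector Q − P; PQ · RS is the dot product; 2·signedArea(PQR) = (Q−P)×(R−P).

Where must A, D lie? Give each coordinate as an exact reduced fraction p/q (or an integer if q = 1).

1. A_x = -5  [line 15·x + -12·y + 111 = 0 ∩ |AB|² = 16]
2. A_y = 3  [line 15·x + -12·y + 111 = 0 ∩ |AB|² = 16]
   → A = (-5, 3)
3. D_x = -5  [D divides AE with AD:DE = 2/3:1/3]
4. D_y = -7/3  [D divides AE with AD:DE = 2/3:1/3]
   → D = (-5, -7/3)

A = (-5, 3)
D = (-5, -7/3)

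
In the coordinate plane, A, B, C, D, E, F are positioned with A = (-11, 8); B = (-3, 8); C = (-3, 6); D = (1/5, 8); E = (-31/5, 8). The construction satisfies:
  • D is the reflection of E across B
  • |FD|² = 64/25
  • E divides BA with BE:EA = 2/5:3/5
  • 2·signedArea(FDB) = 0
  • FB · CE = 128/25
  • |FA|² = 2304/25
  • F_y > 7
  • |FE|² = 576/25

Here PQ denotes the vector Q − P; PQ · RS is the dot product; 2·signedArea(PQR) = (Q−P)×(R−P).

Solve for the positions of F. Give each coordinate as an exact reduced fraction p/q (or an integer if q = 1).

1. F_x = -7/5  [2·signedArea(FDB) = 0 ∩ FB · CE = 128/25]
2. F_y = 8  [2·signedArea(FDB) = 0 ∩ FB · CE = 128/25]
   → F = (-7/5, 8)

F = (-7/5, 8)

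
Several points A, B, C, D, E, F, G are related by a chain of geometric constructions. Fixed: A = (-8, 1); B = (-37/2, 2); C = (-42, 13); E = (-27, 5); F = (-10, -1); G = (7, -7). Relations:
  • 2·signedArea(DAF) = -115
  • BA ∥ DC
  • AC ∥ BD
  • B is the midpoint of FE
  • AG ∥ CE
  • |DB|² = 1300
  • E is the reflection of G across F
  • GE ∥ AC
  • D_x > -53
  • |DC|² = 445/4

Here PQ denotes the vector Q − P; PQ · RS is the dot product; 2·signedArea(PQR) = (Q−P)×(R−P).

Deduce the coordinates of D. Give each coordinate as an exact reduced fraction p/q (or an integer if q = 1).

D = (-105/2, 14)

1. D_x = -105/2  [BA ∥ DC ∩ AC ∥ BD]
2. D_y = 14  [BA ∥ DC ∩ AC ∥ BD]
   → D = (-105/2, 14)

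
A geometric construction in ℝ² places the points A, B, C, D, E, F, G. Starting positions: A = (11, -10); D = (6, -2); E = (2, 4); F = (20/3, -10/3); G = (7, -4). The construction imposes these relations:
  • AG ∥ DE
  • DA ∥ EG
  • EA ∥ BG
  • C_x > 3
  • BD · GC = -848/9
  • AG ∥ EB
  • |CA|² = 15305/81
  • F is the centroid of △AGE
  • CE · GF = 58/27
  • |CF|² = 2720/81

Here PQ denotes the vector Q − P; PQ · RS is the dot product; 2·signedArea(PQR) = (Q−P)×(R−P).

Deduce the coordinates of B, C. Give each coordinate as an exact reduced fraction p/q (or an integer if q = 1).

B = (-2, 10)
C = (32/9, 14/9)

1. B_x = -2  [EA ∥ BG ∩ AG ∥ EB]
2. B_y = 10  [EA ∥ BG ∩ AG ∥ EB]
   → B = (-2, 10)
3. C_x = 32/9  [CE · GF = 58/27 ∩ BD · GC = -848/9]
4. C_y = 14/9  [CE · GF = 58/27 ∩ BD · GC = -848/9]
   → C = (32/9, 14/9)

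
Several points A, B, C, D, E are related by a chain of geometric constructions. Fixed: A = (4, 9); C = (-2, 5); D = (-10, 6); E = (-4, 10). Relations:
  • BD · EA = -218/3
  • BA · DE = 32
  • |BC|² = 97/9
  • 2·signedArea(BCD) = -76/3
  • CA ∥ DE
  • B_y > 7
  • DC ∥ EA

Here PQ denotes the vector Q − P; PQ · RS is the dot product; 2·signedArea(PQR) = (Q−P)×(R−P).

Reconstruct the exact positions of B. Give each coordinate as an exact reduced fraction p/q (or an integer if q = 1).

B = (-2/3, 8)

1. B_x = -2/3  [2·signedArea(BCD) = -76/3 ∩ BA · DE = 32]
2. B_y = 8  [2·signedArea(BCD) = -76/3 ∩ BA · DE = 32]
   → B = (-2/3, 8)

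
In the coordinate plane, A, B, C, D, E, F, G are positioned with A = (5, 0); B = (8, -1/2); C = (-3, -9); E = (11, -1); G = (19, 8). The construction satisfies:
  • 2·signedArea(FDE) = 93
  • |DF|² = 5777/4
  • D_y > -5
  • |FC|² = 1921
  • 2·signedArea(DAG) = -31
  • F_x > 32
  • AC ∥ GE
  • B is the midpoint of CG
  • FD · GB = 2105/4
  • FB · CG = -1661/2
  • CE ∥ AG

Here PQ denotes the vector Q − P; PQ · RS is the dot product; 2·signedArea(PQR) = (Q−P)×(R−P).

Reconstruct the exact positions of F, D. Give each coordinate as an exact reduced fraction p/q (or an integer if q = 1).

1. F_x = 33  [line -22·x + -17·y + 998 = 0 ∩ |FC|² = 1921]
2. F_y = 16  [line -22·x + -17·y + 998 = 0 ∩ |FC|² = 1921]
   → F = (33, 16)
3. D_x = 1  [2·signedArea(DAG) = -31 ∩ 2·signedArea(FDE) = 93]
4. D_y = -9/2  [2·signedArea(DAG) = -31 ∩ 2·signedArea(FDE) = 93]
   → D = (1, -9/2)

D = (1, -9/2)
F = (33, 16)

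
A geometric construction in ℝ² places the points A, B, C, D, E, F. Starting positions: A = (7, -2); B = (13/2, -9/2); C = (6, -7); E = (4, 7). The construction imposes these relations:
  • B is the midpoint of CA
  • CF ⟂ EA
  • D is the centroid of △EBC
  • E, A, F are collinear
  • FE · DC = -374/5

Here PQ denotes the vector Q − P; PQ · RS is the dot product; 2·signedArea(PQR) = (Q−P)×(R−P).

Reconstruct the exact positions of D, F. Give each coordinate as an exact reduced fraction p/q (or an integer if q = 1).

D = (11/2, -3/2)
F = (42/5, -31/5)

1. D_x = 11/2  [D is the centroid of △EBC]
2. D_y = -3/2  [D is the centroid of △EBC]
   → D = (11/2, -3/2)
3. F_x = 42/5  [E, A, F are collinear ∩ CF ⟂ EA]
4. F_y = -31/5  [E, A, F are collinear ∩ CF ⟂ EA]
   → F = (42/5, -31/5)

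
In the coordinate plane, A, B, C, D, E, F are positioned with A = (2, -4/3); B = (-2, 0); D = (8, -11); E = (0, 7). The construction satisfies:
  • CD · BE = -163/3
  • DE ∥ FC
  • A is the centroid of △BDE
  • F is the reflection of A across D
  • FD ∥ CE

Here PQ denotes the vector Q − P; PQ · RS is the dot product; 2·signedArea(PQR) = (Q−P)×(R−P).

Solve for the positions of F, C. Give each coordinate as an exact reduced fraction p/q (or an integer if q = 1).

1. F_x = 14  [F is the reflection of A across D]
2. F_y = -62/3  [F is the reflection of A across D]
   → F = (14, -62/3)
3. C_x = 6  [FD ∥ CE ∩ DE ∥ FC]
4. C_y = -8/3  [FD ∥ CE ∩ DE ∥ FC]
   → C = (6, -8/3)

C = (6, -8/3)
F = (14, -62/3)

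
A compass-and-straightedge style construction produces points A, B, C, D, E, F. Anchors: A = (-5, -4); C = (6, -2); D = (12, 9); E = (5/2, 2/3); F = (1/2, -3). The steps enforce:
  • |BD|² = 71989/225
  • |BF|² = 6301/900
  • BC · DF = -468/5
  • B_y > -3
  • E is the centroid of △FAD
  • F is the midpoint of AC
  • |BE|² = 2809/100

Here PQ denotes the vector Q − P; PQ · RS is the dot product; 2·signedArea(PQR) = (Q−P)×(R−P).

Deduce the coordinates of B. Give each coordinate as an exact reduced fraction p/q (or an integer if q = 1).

1. B_x = -2  [line 23/2·x + 12·y + 243/5 = 0 ∩ |BE|² = 2809/100]
2. B_y = -32/15  [line 23/2·x + 12·y + 243/5 = 0 ∩ |BE|² = 2809/100]
   → B = (-2, -32/15)

B = (-2, -32/15)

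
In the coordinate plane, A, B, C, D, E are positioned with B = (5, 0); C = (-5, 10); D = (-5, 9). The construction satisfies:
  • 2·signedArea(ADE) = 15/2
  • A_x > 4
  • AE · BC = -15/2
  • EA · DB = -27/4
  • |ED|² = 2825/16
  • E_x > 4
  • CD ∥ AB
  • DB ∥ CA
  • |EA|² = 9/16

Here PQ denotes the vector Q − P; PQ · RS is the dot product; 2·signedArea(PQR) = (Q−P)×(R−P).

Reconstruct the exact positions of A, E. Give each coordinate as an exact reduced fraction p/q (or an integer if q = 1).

1. A_x = 5  [CD ∥ AB ∩ DB ∥ CA]
2. A_y = 1  [CD ∥ AB ∩ DB ∥ CA]
   → A = (5, 1)
3. E_x = 5  [EA · DB = -27/4 ∩ 2·signedArea(ADE) = 15/2]
4. E_y = 1/4  [EA · DB = -27/4 ∩ 2·signedArea(ADE) = 15/2]
   → E = (5, 1/4)

A = (5, 1)
E = (5, 1/4)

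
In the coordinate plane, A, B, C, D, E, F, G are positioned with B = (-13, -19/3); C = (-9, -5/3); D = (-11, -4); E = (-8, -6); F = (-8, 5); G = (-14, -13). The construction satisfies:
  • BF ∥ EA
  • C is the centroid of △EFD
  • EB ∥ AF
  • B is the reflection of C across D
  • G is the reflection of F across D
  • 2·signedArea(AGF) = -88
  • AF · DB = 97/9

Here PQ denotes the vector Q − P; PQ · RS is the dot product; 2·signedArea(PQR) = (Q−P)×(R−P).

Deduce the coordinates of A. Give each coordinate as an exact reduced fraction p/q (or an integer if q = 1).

1. A_x = -3  [EB ∥ AF ∩ BF ∥ EA]
2. A_y = 16/3  [EB ∥ AF ∩ BF ∥ EA]
   → A = (-3, 16/3)

A = (-3, 16/3)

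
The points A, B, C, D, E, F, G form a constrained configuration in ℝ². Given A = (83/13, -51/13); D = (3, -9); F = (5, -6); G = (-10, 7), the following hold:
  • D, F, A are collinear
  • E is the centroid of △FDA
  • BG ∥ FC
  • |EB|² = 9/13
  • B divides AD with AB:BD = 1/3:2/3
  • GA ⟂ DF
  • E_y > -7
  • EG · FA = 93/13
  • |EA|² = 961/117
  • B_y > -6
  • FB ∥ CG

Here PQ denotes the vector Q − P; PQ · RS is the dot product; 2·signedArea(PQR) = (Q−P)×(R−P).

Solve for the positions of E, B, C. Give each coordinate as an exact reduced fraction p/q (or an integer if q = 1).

1. E_x = 187/39  [E is the centroid of △FDA]
2. E_y = -82/13  [E is the centroid of △FDA]
   → E = (187/39, -82/13)
3. B_x = 205/39  [B divides AD with AB:BD = 1/3:2/3]
4. B_y = -73/13  [B divides AD with AB:BD = 1/3:2/3]
   → B = (205/39, -73/13)
5. C_x = -400/39  [FB ∥ CG ∩ BG ∥ FC]
6. C_y = 86/13  [FB ∥ CG ∩ BG ∥ FC]
   → C = (-400/39, 86/13)

B = (205/39, -73/13)
C = (-400/39, 86/13)
E = (187/39, -82/13)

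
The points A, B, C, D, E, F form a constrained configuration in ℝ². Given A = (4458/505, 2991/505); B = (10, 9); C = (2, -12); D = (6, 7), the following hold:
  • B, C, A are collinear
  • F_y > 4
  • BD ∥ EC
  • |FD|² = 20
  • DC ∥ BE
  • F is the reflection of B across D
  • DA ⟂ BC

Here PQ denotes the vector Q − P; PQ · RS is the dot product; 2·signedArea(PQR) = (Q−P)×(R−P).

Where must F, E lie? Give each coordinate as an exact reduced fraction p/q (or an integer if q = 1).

1. F_x = 2  [F is the reflection of B across D]
2. F_y = 5  [F is the reflection of B across D]
   → F = (2, 5)
3. E_x = 6  [BD ∥ EC ∩ DC ∥ BE]
4. E_y = -10  [BD ∥ EC ∩ DC ∥ BE]
   → E = (6, -10)

E = (6, -10)
F = (2, 5)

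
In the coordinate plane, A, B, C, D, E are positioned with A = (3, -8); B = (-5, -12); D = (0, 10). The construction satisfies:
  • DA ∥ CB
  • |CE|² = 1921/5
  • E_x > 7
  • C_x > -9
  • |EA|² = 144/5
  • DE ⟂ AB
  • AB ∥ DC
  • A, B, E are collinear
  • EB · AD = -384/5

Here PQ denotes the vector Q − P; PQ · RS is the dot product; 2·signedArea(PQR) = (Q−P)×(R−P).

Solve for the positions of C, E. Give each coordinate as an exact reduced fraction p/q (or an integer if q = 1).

C = (-8, 6)
E = (39/5, -28/5)

1. C_x = -8  [DA ∥ CB ∩ AB ∥ DC]
2. C_y = 6  [DA ∥ CB ∩ AB ∥ DC]
   → C = (-8, 6)
3. E_x = 39/5  [A, B, E are collinear ∩ DE ⟂ AB]
4. E_y = -28/5  [A, B, E are collinear ∩ DE ⟂ AB]
   → E = (39/5, -28/5)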